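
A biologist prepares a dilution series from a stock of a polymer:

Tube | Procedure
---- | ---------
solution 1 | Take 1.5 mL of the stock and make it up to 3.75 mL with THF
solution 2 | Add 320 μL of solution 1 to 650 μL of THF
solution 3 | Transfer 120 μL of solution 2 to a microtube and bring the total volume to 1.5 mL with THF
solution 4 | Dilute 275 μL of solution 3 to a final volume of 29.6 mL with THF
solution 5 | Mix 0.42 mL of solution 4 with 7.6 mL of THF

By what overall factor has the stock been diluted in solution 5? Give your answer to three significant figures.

Step 1: 1.5 mL brought to 3.75 mL → factor 3.75/1.5 = 2.5
Step 2: 320 μL + 650 μL = 970 μL total → factor 970/320 = 3.0312
Step 3: 120 μL brought to 1.5 mL → factor 1500/120 = 12.5
Step 4: 275 μL brought to 29.6 mL → factor 29600/275 = 107.64
Step 5: 0.42 mL + 7.6 mL = 8.02 mL total → factor 8.02/0.42 = 19.095
Overall dilution factor = 2.5 × 3.0312 × 12.5 × 107.64 × 19.095 = 1.947 × 10^5

1.95 × 10^5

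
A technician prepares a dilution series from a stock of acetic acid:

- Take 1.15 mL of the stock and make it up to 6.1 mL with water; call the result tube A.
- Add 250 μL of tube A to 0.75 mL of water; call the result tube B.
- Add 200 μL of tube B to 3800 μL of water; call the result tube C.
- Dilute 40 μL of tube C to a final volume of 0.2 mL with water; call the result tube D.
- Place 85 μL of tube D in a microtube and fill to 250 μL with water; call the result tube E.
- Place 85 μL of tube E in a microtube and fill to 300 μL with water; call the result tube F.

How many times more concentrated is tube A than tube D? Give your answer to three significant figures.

400

Step 1: 1.15 mL brought to 6.1 mL → factor 6.1/1.15 = 5.3043
Step 2: 250 μL + 0.75 mL = 1000 μL total → factor 1000/250 = 4
Step 3: 200 μL + 3800 μL = 4000 μL total → factor 4000/200 = 20
Step 4: 40 μL brought to 0.2 mL → factor 200/40 = 5
Dilution factor to tube A = 5.3043; to tube D = 2121.7
[tube A]/[tube D] = (factor to tube D)/(factor to tube A) = 2121.7/5.3043 = 400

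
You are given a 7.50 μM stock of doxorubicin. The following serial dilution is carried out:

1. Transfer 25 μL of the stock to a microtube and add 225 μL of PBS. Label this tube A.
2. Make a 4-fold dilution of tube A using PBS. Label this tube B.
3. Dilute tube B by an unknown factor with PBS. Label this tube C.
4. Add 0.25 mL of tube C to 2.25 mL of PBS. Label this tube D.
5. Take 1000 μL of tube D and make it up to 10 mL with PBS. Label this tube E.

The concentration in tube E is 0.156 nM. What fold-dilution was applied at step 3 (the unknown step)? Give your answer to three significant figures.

12.0-fold

Step 1: 25 μL + 225 μL = 250 μL total → factor 250/25 = 10
Step 2: 4-fold → factor 4
Step 3: unknown factor x
Step 4: 0.25 mL + 2.25 mL = 2.5 mL total → factor 2.5/0.25 = 10
Step 5: 1000 μL brought to 10 mL → factor 10000/1000 = 10
Product of known-step factors = 4000
Overall factor = 7.50 μM / (0.156 nM) = 48077
x = 48077 / 4000 = 12.0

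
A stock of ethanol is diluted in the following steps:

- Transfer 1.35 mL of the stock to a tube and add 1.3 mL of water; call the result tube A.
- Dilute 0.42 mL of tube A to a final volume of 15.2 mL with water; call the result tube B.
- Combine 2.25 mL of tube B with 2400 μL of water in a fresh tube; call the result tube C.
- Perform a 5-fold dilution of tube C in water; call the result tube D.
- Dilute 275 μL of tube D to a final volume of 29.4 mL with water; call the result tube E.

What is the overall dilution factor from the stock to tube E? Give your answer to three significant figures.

7.85 × 10^4

Step 1: 1.35 mL + 1.3 mL = 2.65 mL total → factor 2.65/1.35 = 1.963
Step 2: 0.42 mL brought to 15.2 mL → factor 15.2/0.42 = 36.19
Step 3: 2.25 mL + 2400 μL = 4.65 mL total → factor 4.65/2.25 = 2.0667
Step 4: 5-fold → factor 5
Step 5: 275 μL brought to 29.4 mL → factor 29400/275 = 106.91
Overall dilution factor = 1.963 × 36.19 × 2.0667 × 5 × 106.91 = 78480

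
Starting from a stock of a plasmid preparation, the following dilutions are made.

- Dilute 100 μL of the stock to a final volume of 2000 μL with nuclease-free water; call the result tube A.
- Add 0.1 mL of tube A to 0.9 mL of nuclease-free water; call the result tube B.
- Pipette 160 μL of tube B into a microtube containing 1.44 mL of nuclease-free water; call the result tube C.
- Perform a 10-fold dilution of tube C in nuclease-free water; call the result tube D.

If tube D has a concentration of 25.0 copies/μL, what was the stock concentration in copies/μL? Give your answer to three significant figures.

5.00 × 10^5 copies/μL

Step 1: 100 μL brought to 2000 μL → factor 2000/100 = 20
Step 2: 0.1 mL + 0.9 mL = 1 mL total → factor 1/0.1 = 10
Step 3: 160 μL + 1.44 mL = 1600 μL total → factor 1600/160 = 10
Step 4: 10-fold → factor 10
Overall dilution factor = 20 × 10 × 10 × 10 = 20000
Stock = 25.0 copies/μL × 20000 = 5.00 × 10^5 copies/μL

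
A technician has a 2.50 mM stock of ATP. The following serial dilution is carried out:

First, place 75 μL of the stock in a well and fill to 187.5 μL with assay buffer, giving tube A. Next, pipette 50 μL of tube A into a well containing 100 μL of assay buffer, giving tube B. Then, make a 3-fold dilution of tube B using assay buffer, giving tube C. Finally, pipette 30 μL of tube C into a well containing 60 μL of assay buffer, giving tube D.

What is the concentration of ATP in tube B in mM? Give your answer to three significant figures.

0.333 mM

Step 1: 75 μL brought to 187.5 μL → factor 187.5/75 = 2.5
Step 2: 50 μL + 100 μL = 150 μL total → factor 150/50 = 3
Dilution factor through tube B = 2.5 × 3 = 7.5
[tube B] = 2.50 mM / 7.5 = 0.333 mM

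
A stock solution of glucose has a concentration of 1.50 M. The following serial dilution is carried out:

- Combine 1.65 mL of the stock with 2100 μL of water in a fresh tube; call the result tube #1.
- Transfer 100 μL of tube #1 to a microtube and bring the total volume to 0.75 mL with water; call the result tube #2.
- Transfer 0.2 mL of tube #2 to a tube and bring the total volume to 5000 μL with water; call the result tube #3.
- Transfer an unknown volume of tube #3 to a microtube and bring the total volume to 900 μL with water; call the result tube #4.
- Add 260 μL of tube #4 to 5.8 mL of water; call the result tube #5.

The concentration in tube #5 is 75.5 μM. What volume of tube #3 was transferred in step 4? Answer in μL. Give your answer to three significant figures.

Step 1: 1.65 mL + 2100 μL = 3.75 mL total → factor 3.75/1.65 = 2.2727
Step 2: 100 μL brought to 0.75 mL → factor 750/100 = 7.5
Step 3: 0.2 mL brought to 5000 μL → factor 5/0.2 = 25
Step 4: v brought to 900 μL → factor = 900 μL/v
Step 5: 260 μL + 5.8 mL = 6060 μL total → factor 6060/260 = 23.308
Product of known-step factors = 9932.3
Overall factor = 1.50 M / (75.5 μM) = 19868
Step-4 factor = 19868 / 9932.3 = 2.0003
v = 900 μL / 2.0003 = 450 μL

450 μL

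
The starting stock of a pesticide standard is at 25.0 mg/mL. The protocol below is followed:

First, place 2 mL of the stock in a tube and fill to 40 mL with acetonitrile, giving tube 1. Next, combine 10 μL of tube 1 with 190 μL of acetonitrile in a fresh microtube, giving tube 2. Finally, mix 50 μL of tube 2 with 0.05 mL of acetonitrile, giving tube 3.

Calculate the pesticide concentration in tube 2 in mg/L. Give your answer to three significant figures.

Step 1: 2 mL brought to 40 mL → factor 40/2 = 20
Step 2: 10 μL + 190 μL = 200 μL total → factor 200/10 = 20
Dilution factor through tube 2 = 20 × 20 = 400
[tube 2] = 25.0 mg/mL / 400 = 0.06250 mg/mL = 62.5 mg/L

62.5 mg/L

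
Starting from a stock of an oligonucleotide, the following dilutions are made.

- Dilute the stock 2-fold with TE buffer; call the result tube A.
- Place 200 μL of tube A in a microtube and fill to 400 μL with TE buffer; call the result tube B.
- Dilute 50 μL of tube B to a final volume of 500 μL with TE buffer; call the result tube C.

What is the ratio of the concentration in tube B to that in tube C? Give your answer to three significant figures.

10.0

Step 1: 2-fold → factor 2
Step 2: 200 μL brought to 400 μL → factor 400/200 = 2
Step 3: 50 μL brought to 500 μL → factor 500/50 = 10
Dilution factor to tube B = 4; to tube C = 40
[tube B]/[tube C] = (factor to tube C)/(factor to tube B) = 40/4 = 10.0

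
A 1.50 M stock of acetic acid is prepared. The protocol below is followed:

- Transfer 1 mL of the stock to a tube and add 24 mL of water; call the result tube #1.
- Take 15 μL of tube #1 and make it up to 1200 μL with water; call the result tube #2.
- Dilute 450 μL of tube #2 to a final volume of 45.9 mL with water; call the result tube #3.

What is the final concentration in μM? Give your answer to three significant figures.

Step 1: 1 mL + 24 mL = 25 mL total → factor 25/1 = 25
Step 2: 15 μL brought to 1200 μL → factor 1200/15 = 80
Step 3: 450 μL brought to 45.9 mL → factor 45900/450 = 102
Overall dilution factor = 25 × 80 × 102 = 2.04 × 10^5
Final = 1.50 M / 2.04 × 10^5 = 7.353 × 10^-6 M = 7.35 μM

7.35 μM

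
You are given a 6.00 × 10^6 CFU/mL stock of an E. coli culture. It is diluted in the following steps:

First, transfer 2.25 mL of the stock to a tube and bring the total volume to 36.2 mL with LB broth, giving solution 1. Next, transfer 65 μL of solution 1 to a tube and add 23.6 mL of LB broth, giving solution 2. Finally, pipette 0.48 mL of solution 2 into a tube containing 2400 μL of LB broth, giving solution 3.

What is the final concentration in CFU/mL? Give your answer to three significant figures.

171 CFU/mL

Step 1: 2.25 mL brought to 36.2 mL → factor 36.2/2.25 = 16.089
Step 2: 65 μL + 23.6 mL = 23665 μL total → factor 23665/65 = 364.08
Step 3: 0.48 mL + 2400 μL = 2.88 mL total → factor 2.88/0.48 = 6
Overall dilution factor = 16.089 × 364.08 × 6 = 35146
Final = 6.00 × 10^6 CFU/mL / 35146 = 171 CFU/mL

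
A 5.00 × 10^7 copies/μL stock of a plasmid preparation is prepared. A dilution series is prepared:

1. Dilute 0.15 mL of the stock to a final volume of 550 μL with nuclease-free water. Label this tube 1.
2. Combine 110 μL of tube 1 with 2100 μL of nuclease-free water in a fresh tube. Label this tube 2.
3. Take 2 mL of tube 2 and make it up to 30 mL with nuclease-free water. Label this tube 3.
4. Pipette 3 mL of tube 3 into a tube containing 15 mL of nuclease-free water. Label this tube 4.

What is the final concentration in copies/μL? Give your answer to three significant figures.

7.54 × 10^3 copies/μL

Step 1: 0.15 mL brought to 550 μL → factor 0.55/0.15 = 3.6667
Step 2: 110 μL + 2100 μL = 2210 μL total → factor 2210/110 = 20.091
Step 3: 2 mL brought to 30 mL → factor 30/2 = 15
Step 4: 3 mL + 15 mL = 18 mL total → factor 18/3 = 6
Overall dilution factor = 3.6667 × 20.091 × 15 × 6 = 6630
Final = 5.00 × 10^7 copies/μL / 6630 = 7.54 × 10^3 copies/μL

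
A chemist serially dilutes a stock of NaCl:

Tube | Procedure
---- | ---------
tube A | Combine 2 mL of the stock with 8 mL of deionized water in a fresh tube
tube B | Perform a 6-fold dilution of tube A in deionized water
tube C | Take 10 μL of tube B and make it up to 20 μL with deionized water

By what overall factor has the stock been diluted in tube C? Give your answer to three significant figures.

Step 1: 2 mL + 8 mL = 10 mL total → factor 10/2 = 5
Step 2: 6-fold → factor 6
Step 3: 10 μL brought to 20 μL → factor 20/10 = 2
Overall dilution factor = 5 × 6 × 2 = 60

60.0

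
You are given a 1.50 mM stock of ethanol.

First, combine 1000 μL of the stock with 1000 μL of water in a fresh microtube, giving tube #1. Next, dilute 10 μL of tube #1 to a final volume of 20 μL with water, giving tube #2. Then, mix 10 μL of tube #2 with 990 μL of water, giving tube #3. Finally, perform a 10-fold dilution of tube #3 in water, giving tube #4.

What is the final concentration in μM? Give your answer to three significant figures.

0.375 μM

Step 1: 1000 μL + 1000 μL = 2000 μL total → factor 2000/1000 = 2
Step 2: 10 μL brought to 20 μL → factor 20/10 = 2
Step 3: 10 μL + 990 μL = 1000 μL total → factor 1000/10 = 100
Step 4: 10-fold → factor 10
Overall dilution factor = 2 × 2 × 100 × 10 = 4000
Final = 1.50 mM / 4000 = 0.0003750 mM = 0.375 μM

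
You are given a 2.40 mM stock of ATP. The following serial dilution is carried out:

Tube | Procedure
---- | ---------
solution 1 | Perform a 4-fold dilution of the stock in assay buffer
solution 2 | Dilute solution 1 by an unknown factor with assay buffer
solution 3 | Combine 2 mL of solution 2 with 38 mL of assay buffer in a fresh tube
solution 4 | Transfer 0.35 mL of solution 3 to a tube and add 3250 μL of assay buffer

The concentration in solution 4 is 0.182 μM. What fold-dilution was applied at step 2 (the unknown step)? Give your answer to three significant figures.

Step 1: 4-fold → factor 4
Step 2: unknown factor x
Step 3: 2 mL + 38 mL = 40 mL total → factor 40/2 = 20
Step 4: 0.35 mL + 3250 μL = 3.6 mL total → factor 3.6/0.35 = 10.286
Product of known-step factors = 822.86
Overall factor = 2.40 mM / (0.182 μM) = 13187
x = 13187 / 822.86 = 16.0

16.0-fold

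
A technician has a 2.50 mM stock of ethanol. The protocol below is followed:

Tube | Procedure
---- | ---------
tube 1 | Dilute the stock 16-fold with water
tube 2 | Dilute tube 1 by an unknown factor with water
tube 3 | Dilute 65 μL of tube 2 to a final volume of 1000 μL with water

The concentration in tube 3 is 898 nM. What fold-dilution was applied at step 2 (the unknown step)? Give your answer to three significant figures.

11.3-fold

Step 1: 16-fold → factor 16
Step 2: unknown factor x
Step 3: 65 μL brought to 1000 μL → factor 1000/65 = 15.385
Product of known-step factors = 246.15
Overall factor = 2.50 mM / (898 nM) = 2784
x = 2784 / 246.15 = 11.3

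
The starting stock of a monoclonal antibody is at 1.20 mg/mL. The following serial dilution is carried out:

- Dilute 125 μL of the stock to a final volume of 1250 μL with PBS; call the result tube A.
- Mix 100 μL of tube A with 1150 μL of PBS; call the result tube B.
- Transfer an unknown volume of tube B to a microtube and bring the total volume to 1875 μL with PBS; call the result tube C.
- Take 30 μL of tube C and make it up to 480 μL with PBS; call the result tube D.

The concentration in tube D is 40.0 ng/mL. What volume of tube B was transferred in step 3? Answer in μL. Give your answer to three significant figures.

125 μL

Step 1: 125 μL brought to 1250 μL → factor 1250/125 = 10
Step 2: 100 μL + 1150 μL = 1250 μL total → factor 1250/100 = 12.5
Step 3: v brought to 1875 μL → factor = 1875 μL/v
Step 4: 30 μL brought to 480 μL → factor 480/30 = 16
Product of known-step factors = 2000
Overall factor = 1.20 mg/mL / (40.0 ng/mL) = 30000
Step-3 factor = 30000 / 2000 = 15
v = 1875 μL / 15 = 125 μL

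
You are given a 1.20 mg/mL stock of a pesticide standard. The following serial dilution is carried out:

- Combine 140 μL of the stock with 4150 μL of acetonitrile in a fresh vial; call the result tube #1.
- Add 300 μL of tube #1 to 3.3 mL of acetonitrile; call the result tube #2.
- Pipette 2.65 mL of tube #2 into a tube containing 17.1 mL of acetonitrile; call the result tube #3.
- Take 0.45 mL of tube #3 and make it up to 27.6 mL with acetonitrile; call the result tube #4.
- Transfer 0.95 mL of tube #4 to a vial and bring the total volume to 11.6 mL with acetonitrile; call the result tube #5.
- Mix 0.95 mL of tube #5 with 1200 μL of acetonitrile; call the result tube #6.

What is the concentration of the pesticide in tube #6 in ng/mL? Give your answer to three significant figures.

0.258 ng/mL

Step 1: 140 μL + 4150 μL = 4290 μL total → factor 4290/140 = 30.643
Step 2: 300 μL + 3.3 mL = 3600 μL total → factor 3600/300 = 12
Step 3: 2.65 mL + 17.1 mL = 19.75 mL total → factor 19.75/2.65 = 7.4528
Step 4: 0.45 mL brought to 27.6 mL → factor 27.6/0.45 = 61.333
Step 5: 0.95 mL brought to 11.6 mL → factor 11.6/0.95 = 12.211
Step 6: 0.95 mL + 1200 μL = 2.15 mL total → factor 2.15/0.95 = 2.2632
Overall dilution factor = 30.643 × 12 × 7.4528 × 61.333 × 12.211 × 2.2632 = 4.6449 × 10^6
Final = 1.20 mg/mL / 4.6449 × 10^6 = 2.583 × 10^-7 mg/mL = 0.258 ng/mL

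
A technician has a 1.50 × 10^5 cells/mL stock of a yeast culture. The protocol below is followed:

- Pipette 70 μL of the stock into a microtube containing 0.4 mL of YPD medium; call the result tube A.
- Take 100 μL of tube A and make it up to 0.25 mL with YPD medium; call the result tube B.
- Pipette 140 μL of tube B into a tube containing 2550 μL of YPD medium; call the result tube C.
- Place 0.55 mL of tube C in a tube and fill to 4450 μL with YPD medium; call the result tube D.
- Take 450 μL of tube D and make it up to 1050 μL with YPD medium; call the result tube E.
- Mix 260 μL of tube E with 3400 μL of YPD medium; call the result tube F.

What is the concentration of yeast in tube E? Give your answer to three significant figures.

24.6 cells/mL

Step 1: 70 μL + 0.4 mL = 470 μL total → factor 470/70 = 6.7143
Step 2: 100 μL brought to 0.25 mL → factor 250/100 = 2.5
Step 3: 140 μL + 2550 μL = 2690 μL total → factor 2690/140 = 19.214
Step 4: 0.55 mL brought to 4450 μL → factor 4.45/0.55 = 8.0909
Step 5: 450 μL brought to 1050 μL → factor 1050/450 = 2.3333
Dilution factor through tube E = 6.7143 × 2.5 × 19.214 × 8.0909 × 2.3333 = 6088.9
[tube E] = 1.50 × 10^5 cells/mL / 6088.9 = 24.6 cells/mL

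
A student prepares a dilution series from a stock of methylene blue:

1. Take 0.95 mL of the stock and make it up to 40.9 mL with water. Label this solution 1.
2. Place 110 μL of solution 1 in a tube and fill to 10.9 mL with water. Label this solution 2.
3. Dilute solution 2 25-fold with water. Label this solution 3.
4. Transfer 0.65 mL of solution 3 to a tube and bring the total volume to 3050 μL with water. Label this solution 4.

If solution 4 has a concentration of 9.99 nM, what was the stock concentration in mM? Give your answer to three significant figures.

Step 1: 0.95 mL brought to 40.9 mL → factor 40.9/0.95 = 43.053
Step 2: 110 μL brought to 10.9 mL → factor 10900/110 = 99.091
Step 3: 25-fold → factor 25
Step 4: 0.65 mL brought to 3050 μL → factor 3.05/0.65 = 4.6923
Overall dilution factor = 43.053 × 99.091 × 25 × 4.6923 = 5.0045 × 10^5
Stock = 9.99 nM × 5.0045 × 10^5 = 4.999 × 10^6 nM = 5.00 mM

5.00 mM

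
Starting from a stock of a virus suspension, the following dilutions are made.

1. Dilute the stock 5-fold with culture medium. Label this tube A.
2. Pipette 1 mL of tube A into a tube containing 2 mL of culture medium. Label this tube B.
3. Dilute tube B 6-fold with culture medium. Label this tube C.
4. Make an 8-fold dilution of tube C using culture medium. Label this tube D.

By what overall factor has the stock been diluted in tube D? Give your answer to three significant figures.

Step 1: 5-fold → factor 5
Step 2: 1 mL + 2 mL = 3 mL total → factor 3/1 = 3
Step 3: 6-fold → factor 6
Step 4: 8-fold → factor 8
Overall dilution factor = 5 × 3 × 6 × 8 = 720

720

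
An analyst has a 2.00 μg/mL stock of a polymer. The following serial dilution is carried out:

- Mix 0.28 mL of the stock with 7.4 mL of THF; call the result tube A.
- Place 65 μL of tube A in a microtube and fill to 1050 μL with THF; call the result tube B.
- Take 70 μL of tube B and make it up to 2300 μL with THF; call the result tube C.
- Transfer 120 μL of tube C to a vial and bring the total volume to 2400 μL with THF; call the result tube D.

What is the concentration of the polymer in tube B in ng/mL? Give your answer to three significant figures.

Step 1: 0.28 mL + 7.4 mL = 7.68 mL total → factor 7.68/0.28 = 27.429
Step 2: 65 μL brought to 1050 μL → factor 1050/65 = 16.154
Dilution factor through tube B = 27.429 × 16.154 = 443.08
[tube B] = 2.00 μg/mL / 443.08 = 0.004514 μg/mL = 4.51 ng/mL

4.51 ng/mL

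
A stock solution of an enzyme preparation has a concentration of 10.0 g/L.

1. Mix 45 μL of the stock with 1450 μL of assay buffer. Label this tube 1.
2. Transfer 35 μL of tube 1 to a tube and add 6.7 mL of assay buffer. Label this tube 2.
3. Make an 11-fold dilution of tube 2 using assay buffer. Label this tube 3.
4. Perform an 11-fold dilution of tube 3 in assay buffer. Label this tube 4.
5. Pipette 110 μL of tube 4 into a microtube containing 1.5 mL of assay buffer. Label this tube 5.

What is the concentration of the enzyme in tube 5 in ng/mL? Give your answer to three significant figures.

Step 1: 45 μL + 1450 μL = 1495 μL total → factor 1495/45 = 33.222
Step 2: 35 μL + 6.7 mL = 6735 μL total → factor 6735/35 = 192.43
Step 3: 11-fold → factor 11
Step 4: 11-fold → factor 11
Step 5: 110 μL + 1.5 mL = 1610 μL total → factor 1610/110 = 14.636
Overall dilution factor = 33.222 × 192.43 × 11 × 11 × 14.636 = 1.1322 × 10^7
Final = 10.0 g/L / 1.1322 × 10^7 = 8.832 × 10^-7 g/L = 0.883 ng/mL

0.883 ng/mL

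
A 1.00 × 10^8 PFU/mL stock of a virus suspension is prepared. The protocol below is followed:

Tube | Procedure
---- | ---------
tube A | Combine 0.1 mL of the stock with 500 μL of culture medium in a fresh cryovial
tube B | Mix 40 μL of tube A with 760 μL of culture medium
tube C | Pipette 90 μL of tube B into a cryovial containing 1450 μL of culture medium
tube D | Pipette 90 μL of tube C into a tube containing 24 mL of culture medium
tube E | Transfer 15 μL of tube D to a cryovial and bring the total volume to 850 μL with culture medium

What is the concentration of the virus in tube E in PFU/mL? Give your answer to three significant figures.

Step 1: 0.1 mL + 500 μL = 0.6 mL total → factor 0.6/0.1 = 6
Step 2: 40 μL + 760 μL = 800 μL total → factor 800/40 = 20
Step 3: 90 μL + 1450 μL = 1540 μL total → factor 1540/90 = 17.111
Step 4: 90 μL + 24 mL = 24090 μL total → factor 24090/90 = 267.67
Step 5: 15 μL brought to 850 μL → factor 850/15 = 56.667
Overall dilution factor = 6 × 20 × 17.111 × 267.67 × 56.667 = 3.1145 × 10^7
Final = 1.00 × 10^8 PFU/mL / 3.1145 × 10^7 = 3.21 PFU/mL

3.21 PFU/mL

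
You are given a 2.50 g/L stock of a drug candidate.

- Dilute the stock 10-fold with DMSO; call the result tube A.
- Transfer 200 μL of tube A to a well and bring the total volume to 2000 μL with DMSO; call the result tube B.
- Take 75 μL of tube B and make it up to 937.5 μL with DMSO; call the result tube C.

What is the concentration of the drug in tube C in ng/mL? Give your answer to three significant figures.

2.00 × 10^3 ng/mL

Step 1: 10-fold → factor 10
Step 2: 200 μL brought to 2000 μL → factor 2000/200 = 10
Step 3: 75 μL brought to 937.5 μL → factor 937.5/75 = 12.5
Overall dilution factor = 10 × 10 × 12.5 = 1250
Final = 2.50 g/L / 1250 = 0.002000 g/L = 2.00 × 10^3 ng/mL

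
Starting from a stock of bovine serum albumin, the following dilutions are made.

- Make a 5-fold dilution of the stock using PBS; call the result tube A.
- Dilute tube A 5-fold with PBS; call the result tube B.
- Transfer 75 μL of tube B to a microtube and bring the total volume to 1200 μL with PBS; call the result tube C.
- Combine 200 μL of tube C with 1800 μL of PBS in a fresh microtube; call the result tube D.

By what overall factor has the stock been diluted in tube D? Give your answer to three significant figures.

4.00 × 10^3

Step 1: 5-fold → factor 5
Step 2: 5-fold → factor 5
Step 3: 75 μL brought to 1200 μL → factor 1200/75 = 16
Step 4: 200 μL + 1800 μL = 2000 μL total → factor 2000/200 = 10
Overall dilution factor = 5 × 5 × 16 × 10 = 4000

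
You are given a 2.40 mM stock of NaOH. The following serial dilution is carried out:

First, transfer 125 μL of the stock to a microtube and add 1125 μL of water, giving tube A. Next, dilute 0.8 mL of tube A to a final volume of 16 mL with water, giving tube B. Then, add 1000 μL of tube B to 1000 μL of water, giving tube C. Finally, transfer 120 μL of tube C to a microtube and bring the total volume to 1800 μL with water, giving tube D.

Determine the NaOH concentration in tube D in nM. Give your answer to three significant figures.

Step 1: 125 μL + 1125 μL = 1250 μL total → factor 1250/125 = 10
Step 2: 0.8 mL brought to 16 mL → factor 16/0.8 = 20
Step 3: 1000 μL + 1000 μL = 2000 μL total → factor 2000/1000 = 2
Step 4: 120 μL brought to 1800 μL → factor 1800/120 = 15
Overall dilution factor = 10 × 20 × 2 × 15 = 6000
Final = 2.40 mM / 6000 = 0.0004000 mM = 400 nM

400 nM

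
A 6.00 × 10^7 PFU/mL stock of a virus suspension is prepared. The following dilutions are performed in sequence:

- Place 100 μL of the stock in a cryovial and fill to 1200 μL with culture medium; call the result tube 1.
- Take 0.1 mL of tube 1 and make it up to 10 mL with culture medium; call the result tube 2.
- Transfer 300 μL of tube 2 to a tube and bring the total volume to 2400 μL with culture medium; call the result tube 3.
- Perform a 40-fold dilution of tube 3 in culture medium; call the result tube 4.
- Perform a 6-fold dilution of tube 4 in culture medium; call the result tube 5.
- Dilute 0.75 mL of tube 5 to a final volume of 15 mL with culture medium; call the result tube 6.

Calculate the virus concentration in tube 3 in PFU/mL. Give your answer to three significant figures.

Step 1: 100 μL brought to 1200 μL → factor 1200/100 = 12
Step 2: 0.1 mL brought to 10 mL → factor 10/0.1 = 100
Step 3: 300 μL brought to 2400 μL → factor 2400/300 = 8
Dilution factor through tube 3 = 12 × 100 × 8 = 9600
[tube 3] = 6.00 × 10^7 PFU/mL / 9600 = 6.25 × 10^3 PFU/mL

6.25 × 10^3 PFU/mL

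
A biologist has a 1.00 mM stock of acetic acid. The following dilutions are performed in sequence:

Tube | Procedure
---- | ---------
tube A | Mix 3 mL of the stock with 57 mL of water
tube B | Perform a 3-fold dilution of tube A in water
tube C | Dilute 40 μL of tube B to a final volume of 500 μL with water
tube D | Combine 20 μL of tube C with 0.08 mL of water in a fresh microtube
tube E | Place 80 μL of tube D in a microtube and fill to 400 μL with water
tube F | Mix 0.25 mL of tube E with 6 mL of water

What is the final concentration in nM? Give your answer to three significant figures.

Step 1: 3 mL + 57 mL = 60 mL total → factor 60/3 = 20
Step 2: 3-fold → factor 3
Step 3: 40 μL brought to 500 μL → factor 500/40 = 12.5
Step 4: 20 μL + 0.08 mL = 100 μL total → factor 100/20 = 5
Step 5: 80 μL brought to 400 μL → factor 400/80 = 5
Step 6: 0.25 mL + 6 mL = 6.25 mL total → factor 6.25/0.25 = 25
Overall dilution factor = 20 × 3 × 12.5 × 5 × 5 × 25 = 4.6875 × 10^5
Final = 1.00 mM / 4.6875 × 10^5 = 2.133 × 10^-6 mM = 2.13 nM

2.13 nM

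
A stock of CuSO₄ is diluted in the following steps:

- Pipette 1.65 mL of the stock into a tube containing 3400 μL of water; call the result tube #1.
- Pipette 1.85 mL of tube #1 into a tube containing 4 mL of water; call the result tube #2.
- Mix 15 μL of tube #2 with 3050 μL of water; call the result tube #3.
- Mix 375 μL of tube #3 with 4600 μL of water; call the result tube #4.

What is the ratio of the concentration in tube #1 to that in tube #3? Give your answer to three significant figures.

Step 1: 1.65 mL + 3400 μL = 5.05 mL total → factor 5.05/1.65 = 3.0606
Step 2: 1.85 mL + 4 mL = 5.85 mL total → factor 5.85/1.85 = 3.1622
Step 3: 15 μL + 3050 μL = 3065 μL total → factor 3065/15 = 204.33
Dilution factor to tube #1 = 3.0606; to tube #3 = 1977.6
[tube #1]/[tube #3] = (factor to tube #3)/(factor to tube #1) = 1977.6/3.0606 = 646

646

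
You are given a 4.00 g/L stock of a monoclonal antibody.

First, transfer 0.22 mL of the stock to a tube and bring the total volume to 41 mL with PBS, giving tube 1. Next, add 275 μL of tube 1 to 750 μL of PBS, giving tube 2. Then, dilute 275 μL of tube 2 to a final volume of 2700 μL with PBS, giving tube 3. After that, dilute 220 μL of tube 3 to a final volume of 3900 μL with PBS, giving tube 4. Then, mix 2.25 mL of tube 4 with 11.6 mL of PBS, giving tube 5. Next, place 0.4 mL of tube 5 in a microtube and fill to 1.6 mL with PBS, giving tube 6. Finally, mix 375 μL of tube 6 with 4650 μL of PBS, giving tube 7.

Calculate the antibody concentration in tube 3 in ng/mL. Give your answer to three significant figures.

Step 1: 0.22 mL brought to 41 mL → factor 41/0.22 = 186.36
Step 2: 275 μL + 750 μL = 1025 μL total → factor 1025/275 = 3.7273
Step 3: 275 μL brought to 2700 μL → factor 2700/275 = 9.8182
Dilution factor through tube 3 = 186.36 × 3.7273 × 9.8182 = 6820
[tube 3] = 4.00 g/L / 6820 = 0.0005865 g/L = 587 ng/mL

587 ng/mL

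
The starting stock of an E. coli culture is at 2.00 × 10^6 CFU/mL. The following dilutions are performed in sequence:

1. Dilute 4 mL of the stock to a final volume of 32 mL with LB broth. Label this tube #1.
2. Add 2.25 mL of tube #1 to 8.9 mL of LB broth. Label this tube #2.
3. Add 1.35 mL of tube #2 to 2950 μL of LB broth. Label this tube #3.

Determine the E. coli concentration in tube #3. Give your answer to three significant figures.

Step 1: 4 mL brought to 32 mL → factor 32/4 = 8
Step 2: 2.25 mL + 8.9 mL = 11.15 mL total → factor 11.15/2.25 = 4.9556
Step 3: 1.35 mL + 2950 μL = 4.3 mL total → factor 4.3/1.35 = 3.1852
Overall dilution factor = 8 × 4.9556 × 3.1852 = 126.27
Final = 2.00 × 10^6 CFU/mL / 126.27 = 1.58 × 10^4 CFU/mL

1.58 × 10^4 CFU/mL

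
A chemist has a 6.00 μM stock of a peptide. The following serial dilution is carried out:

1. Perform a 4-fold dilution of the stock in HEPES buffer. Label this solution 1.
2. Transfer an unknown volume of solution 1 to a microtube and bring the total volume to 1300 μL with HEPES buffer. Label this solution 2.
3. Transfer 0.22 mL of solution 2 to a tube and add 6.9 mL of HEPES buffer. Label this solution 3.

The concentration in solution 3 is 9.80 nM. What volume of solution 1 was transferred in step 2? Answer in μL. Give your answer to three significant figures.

Step 1: 4-fold → factor 4
Step 2: v brought to 1300 μL → factor = 1300 μL/v
Step 3: 0.22 mL + 6.9 mL = 7.12 mL total → factor 7.12/0.22 = 32.364
Product of known-step factors = 129.45
Overall factor = 6.00 μM / (9.80 nM) = 612.24
Step-2 factor = 612.24 / 129.45 = 4.7294
v = 1300 μL / 4.7294 = 275 μL

275 μL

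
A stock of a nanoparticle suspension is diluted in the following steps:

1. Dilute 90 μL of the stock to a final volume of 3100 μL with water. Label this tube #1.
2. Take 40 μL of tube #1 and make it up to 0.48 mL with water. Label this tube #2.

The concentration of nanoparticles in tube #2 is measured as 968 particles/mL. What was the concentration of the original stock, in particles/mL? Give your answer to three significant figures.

Step 1: 90 μL brought to 3100 μL → factor 3100/90 = 34.444
Step 2: 40 μL brought to 0.48 mL → factor 480/40 = 12
Overall dilution factor = 34.444 × 12 = 413.33
Stock = 968 particles/mL × 413.33 = 4.00 × 10^5 particles/mL

4.00 × 10^5 particles/mL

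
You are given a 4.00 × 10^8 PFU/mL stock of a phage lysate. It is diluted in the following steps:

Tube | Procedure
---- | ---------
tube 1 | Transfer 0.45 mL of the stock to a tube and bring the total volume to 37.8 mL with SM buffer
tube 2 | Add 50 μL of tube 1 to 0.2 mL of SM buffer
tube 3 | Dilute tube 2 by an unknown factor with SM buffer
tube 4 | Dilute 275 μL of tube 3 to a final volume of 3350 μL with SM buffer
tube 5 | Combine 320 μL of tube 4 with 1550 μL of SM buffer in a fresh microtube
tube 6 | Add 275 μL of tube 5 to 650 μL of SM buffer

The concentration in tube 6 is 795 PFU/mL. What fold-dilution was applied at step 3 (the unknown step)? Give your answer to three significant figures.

5.00-fold

Step 1: 0.45 mL brought to 37.8 mL → factor 37.8/0.45 = 84
Step 2: 50 μL + 0.2 mL = 250 μL total → factor 250/50 = 5
Step 3: unknown factor x
Step 4: 275 μL brought to 3350 μL → factor 3350/275 = 12.182
Step 5: 320 μL + 1550 μL = 1870 μL total → factor 1870/320 = 5.8438
Step 6: 275 μL + 650 μL = 925 μL total → factor 925/275 = 3.3636
Product of known-step factors = 1.0057 × 10^5
Overall factor = 4.00 × 10^8 PFU/mL / (795 PFU/mL) = 5.0314 × 10^5
x = 5.0314 × 10^5 / 1.0057 × 10^5 = 5.00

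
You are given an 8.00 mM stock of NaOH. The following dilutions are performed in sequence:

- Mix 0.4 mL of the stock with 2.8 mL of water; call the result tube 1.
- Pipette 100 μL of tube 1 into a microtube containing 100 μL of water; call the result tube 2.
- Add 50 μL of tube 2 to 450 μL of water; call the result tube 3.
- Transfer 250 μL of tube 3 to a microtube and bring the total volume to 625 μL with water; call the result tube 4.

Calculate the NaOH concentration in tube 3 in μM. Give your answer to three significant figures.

Step 1: 0.4 mL + 2.8 mL = 3.2 mL total → factor 3.2/0.4 = 8
Step 2: 100 μL + 100 μL = 200 μL total → factor 200/100 = 2
Step 3: 50 μL + 450 μL = 500 μL total → factor 500/50 = 10
Dilution factor through tube 3 = 8 × 2 × 10 = 160
[tube 3] = 8.00 mM / 160 = 0.05000 mM = 50.0 μM

50.0 μM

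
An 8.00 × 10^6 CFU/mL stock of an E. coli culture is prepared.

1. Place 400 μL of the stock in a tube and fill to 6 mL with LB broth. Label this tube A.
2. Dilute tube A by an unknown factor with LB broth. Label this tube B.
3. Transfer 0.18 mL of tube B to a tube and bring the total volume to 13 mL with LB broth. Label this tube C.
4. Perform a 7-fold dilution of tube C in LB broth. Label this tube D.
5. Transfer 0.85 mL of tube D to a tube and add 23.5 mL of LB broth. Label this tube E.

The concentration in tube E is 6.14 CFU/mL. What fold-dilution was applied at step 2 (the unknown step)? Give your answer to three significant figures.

Step 1: 400 μL brought to 6 mL → factor 6000/400 = 15
Step 2: unknown factor x
Step 3: 0.18 mL brought to 13 mL → factor 13/0.18 = 72.222
Step 4: 7-fold → factor 7
Step 5: 0.85 mL + 23.5 mL = 24.35 mL total → factor 24.35/0.85 = 28.647
Product of known-step factors = 2.1724 × 10^5
Overall factor = 8.00 × 10^6 CFU/mL / (6.14 CFU/mL) = 1.3029 × 10^6
x = 1.3029 × 10^6 / 2.1724 × 10^5 = 6.00

6.00-fold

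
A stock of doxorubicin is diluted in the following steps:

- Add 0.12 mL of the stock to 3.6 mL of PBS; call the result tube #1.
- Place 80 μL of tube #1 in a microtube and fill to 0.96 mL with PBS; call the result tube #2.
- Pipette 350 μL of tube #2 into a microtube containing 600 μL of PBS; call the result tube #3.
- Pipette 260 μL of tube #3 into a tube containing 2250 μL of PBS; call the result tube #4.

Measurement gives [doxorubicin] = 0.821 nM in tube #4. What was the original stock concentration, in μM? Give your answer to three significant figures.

Step 1: 0.12 mL + 3.6 mL = 3.72 mL total → factor 3.72/0.12 = 31
Step 2: 80 μL brought to 0.96 mL → factor 960/80 = 12
Step 3: 350 μL + 600 μL = 950 μL total → factor 950/350 = 2.7143
Step 4: 260 μL + 2250 μL = 2510 μL total → factor 2510/260 = 9.6538
Overall dilution factor = 31 × 12 × 2.7143 × 9.6538 = 9747.6
Stock = 0.821 nM × 9747.6 = 8003 nM = 8.00 μM

8.00 μM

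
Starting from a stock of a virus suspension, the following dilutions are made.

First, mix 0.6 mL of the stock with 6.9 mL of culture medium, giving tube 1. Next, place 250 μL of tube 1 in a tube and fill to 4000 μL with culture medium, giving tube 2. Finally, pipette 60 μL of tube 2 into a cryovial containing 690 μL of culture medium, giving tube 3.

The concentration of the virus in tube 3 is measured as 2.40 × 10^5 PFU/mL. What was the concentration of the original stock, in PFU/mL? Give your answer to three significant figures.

6.00 × 10^8 PFU/mL

Step 1: 0.6 mL + 6.9 mL = 7.5 mL total → factor 7.5/0.6 = 12.5
Step 2: 250 μL brought to 4000 μL → factor 4000/250 = 16
Step 3: 60 μL + 690 μL = 750 μL total → factor 750/60 = 12.5
Overall dilution factor = 12.5 × 16 × 12.5 = 2500
Stock = 2.40 × 10^5 PFU/mL × 2500 = 6.00 × 10^8 PFU/mL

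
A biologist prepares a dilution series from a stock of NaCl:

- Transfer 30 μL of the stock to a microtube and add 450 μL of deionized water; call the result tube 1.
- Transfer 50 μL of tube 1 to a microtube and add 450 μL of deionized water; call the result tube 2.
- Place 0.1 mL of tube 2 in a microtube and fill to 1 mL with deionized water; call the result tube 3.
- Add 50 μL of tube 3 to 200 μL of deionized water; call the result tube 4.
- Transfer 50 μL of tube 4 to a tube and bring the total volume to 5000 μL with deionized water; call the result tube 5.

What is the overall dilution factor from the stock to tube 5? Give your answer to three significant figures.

Step 1: 30 μL + 450 μL = 480 μL total → factor 480/30 = 16
Step 2: 50 μL + 450 μL = 500 μL total → factor 500/50 = 10
Step 3: 0.1 mL brought to 1 mL → factor 1/0.1 = 10
Step 4: 50 μL + 200 μL = 250 μL total → factor 250/50 = 5
Step 5: 50 μL brought to 5000 μL → factor 5000/50 = 100
Overall dilution factor = 16 × 10 × 10 × 5 × 100 = 8 × 10^5

8.00 × 10^5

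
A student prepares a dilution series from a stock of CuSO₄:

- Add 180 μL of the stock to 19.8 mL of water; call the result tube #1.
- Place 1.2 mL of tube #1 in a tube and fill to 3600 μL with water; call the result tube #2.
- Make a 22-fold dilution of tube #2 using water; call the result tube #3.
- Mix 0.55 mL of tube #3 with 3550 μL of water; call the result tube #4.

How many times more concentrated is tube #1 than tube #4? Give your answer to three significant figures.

Step 1: 180 μL + 19.8 mL = 19980 μL total → factor 19980/180 = 111
Step 2: 1.2 mL brought to 3600 μL → factor 3.6/1.2 = 3
Step 3: 22-fold → factor 22
Step 4: 0.55 mL + 3550 μL = 4.1 mL total → factor 4.1/0.55 = 7.4545
Dilution factor to tube #1 = 111; to tube #4 = 54612
[tube #1]/[tube #4] = (factor to tube #4)/(factor to tube #1) = 54612/111 = 492

492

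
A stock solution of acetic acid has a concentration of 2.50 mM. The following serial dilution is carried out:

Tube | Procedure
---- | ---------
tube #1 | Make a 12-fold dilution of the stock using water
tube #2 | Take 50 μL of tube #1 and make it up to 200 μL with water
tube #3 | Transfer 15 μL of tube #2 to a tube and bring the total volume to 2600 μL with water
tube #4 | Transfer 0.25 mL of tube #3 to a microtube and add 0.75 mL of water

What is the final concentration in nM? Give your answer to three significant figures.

75.1 nM

Step 1: 12-fold → factor 12
Step 2: 50 μL brought to 200 μL → factor 200/50 = 4
Step 3: 15 μL brought to 2600 μL → factor 2600/15 = 173.33
Step 4: 0.25 mL + 0.75 mL = 1 mL total → factor 1/0.25 = 4
Overall dilution factor = 12 × 4 × 173.33 × 4 = 33280
Final = 2.50 mM / 33280 = 7.512 × 10^-5 mM = 75.1 nM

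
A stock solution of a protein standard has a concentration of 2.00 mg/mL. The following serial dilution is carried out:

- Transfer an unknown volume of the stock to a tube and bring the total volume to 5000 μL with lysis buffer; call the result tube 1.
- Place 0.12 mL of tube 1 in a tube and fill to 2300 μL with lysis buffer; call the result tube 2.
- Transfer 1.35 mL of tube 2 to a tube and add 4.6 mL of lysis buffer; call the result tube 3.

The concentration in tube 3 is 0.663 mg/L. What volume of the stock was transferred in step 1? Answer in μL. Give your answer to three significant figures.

Step 1: v brought to 5000 μL → factor = 5000 μL/v
Step 2: 0.12 mL brought to 2300 μL → factor 2.3/0.12 = 19.167
Step 3: 1.35 mL + 4.6 mL = 5.95 mL total → factor 5.95/1.35 = 4.4074
Product of known-step factors = 84.475
Overall factor = 2.00 mg/mL / (0.663 mg/L) = 3016.6
Step-1 factor = 3016.6 / 84.475 = 35.71
v = 5000 μL / 35.71 = 140 μL

140 μL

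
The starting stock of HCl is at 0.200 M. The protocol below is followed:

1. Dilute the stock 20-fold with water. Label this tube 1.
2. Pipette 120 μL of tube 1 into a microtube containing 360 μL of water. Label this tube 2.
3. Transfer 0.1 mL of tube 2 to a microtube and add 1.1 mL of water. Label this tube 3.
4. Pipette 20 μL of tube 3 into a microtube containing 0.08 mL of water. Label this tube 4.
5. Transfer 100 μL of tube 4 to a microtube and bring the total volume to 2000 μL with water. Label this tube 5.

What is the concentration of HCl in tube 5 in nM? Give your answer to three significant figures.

2.08 × 10^3 nM

Step 1: 20-fold → factor 20
Step 2: 120 μL + 360 μL = 480 μL total → factor 480/120 = 4
Step 3: 0.1 mL + 1.1 mL = 1.2 mL total → factor 1.2/0.1 = 12
Step 4: 20 μL + 0.08 mL = 100 μL total → factor 100/20 = 5
Step 5: 100 μL brought to 2000 μL → factor 2000/100 = 20
Overall dilution factor = 20 × 4 × 12 × 5 × 20 = 96000
Final = 0.200 M / 96000 = 2.083 × 10^-6 M = 2.08 × 10^3 nM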